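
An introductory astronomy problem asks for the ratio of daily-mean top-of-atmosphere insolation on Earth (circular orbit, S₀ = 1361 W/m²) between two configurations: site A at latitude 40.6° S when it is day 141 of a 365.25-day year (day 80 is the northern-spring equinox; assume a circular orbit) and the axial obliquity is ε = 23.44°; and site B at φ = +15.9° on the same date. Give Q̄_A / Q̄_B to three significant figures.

— Configuration A (φ=-40.6°):
Solar longitude: λ_s = 360° × (141 − 80)/365.25 = 60.123°.
sin δ = sin 23.44° × sin 60.123° = 0.34492, so δ = +20.177°.
cos H₀ = −tan(-40.6°) tan(+20.177°) = 0.3150, H₀ = 1.2504 rad.
Bracket: H₀ sin φ sin δ + cos φ cos δ sin H₀ = 1.2504×-0.65077×0.34492 + 0.75927×0.93863×0.94910 = -0.280669 + 0.676399 = 0.395730.
Q̄ = (S₀/π) × [bracket] = (1361/π) × 0.395730 = 171.44 W/m².
— Configuration B (φ=+15.9°):
cos H₀ = −tan(+15.9°) tan(+20.177°) = -0.1047, H₀ = 1.6757 rad.
Bracket: H₀ sin φ sin δ + cos φ cos δ sin H₀ = 1.6757×0.27396×0.34492 + 0.96174×0.93863×0.99451 = 0.158344 + 0.897762 = 1.056106.
Q̄ = (S₀/π) × [bracket] = (1361/π) × 1.056106 = 457.53 W/m².
Ratio Q̄_A / Q̄_B = 171.44 / 457.53 = 0.3747.

Q̄_A / Q̄_B ≈ 0.375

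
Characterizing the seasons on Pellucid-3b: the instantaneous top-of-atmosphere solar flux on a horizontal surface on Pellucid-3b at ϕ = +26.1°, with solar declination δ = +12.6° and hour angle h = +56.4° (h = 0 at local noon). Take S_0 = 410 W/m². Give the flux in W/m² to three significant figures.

238 W/m²

cos θ_z = sin ϕ sin δ + cos ϕ cos δ cos h = 0.095970 + 0.484992 = 0.580962.
Flux = S_0 · cos θ_z = 410 × 0.580962 = 238.2 W/m².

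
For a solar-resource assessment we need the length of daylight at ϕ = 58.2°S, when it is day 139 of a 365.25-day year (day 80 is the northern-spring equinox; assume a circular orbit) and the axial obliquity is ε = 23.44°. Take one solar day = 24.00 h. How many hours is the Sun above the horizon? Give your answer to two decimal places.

Solar longitude: L_s = 360° × (139 − 80)/365.25 = 58.152°.
sin δ = sin 23.44° × sin 58.152° = 0.33790, so δ = +19.749°.
cos h₀ = −tan ϕ · tan δ = −tan(-58.2°) × tan(+19.749°) = 0.5790, so h₀ = 0.9532 rad = 54.62°.
Daylight = 2h₀/(2π) × 24.00 h = (0.9532/π) × 24.00 = 7.28 h.

7.28 h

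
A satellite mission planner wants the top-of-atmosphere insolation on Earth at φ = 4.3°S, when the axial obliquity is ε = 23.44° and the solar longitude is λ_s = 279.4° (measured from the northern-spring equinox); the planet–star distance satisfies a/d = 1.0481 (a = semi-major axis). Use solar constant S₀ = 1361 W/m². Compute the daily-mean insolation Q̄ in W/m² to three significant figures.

Q̄ ≈ 459 W/m²

Solar declination: sin δ = sin ε · sin λ_s = sin 23.44° × sin 279.4° = -0.39245, so δ = -23.107°.
cos H₀ = −tan(-4.3°) tan(-23.107°) = -0.0321, H₀ = 1.6029 rad.
Bracket: H₀ sin φ sin δ + cos φ cos δ sin H₀ = 1.6029×-0.07498×-0.39245 + 0.99719×0.91977×0.99949 = 0.047167 + 0.916718 = 0.963885.
Inverse-square distance factor (a/d)² = 1.0481² = 1.098514.
Q̄ = (S₀/π) × 1.098514 × [bracket] = (1361/π) × 1.098514 × 0.963885 = 458.7 W/m².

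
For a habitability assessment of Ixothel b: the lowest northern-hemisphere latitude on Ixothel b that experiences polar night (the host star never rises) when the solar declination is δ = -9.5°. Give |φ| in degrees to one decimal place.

|φ| = 80.5°

Polar night requires cos H₀ = −tan φ tan δ ≥ 1, i.e. tan φ tan δ ≤ −1.
The boundary is |tan φ| · |tan δ| = 1, so |φ| = 90° − |δ| = 90° − 9.5° = 80.5° in the northern hemisphere.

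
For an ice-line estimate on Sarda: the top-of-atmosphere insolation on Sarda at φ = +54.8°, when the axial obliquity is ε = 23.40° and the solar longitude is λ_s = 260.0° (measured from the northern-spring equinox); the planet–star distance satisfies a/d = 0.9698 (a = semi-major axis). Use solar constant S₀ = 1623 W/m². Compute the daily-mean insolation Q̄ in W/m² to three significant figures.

Solar declination: sin δ = sin ε · sin λ_s = sin 23.40° × sin 260.0° = -0.39111, so δ = -23.024°.
cos H₀ = −tan(+54.8°) tan(-23.024°) = 0.6024, H₀ = 0.9243 rad.
Bracket: H₀ sin φ sin δ + cos φ cos δ sin H₀ = 0.9243×0.81714×-0.39111 + 0.57643×0.92034×0.79817 = -0.295399 + 0.423438 = 0.128039.
Inverse-square distance factor (a/d)² = 0.9698² = 0.940512.
Q̄ = (S₀/π) × 0.940512 × [bracket] = (1623/π) × 0.940512 × 0.128039 = 62.21 W/m².

Q̄ ≈ 62.2 W/m²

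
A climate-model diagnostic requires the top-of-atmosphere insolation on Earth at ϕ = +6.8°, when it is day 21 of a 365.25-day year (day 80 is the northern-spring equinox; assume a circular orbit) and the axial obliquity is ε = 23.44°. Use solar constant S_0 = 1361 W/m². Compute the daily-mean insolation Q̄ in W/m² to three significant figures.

Solar longitude: L_s = 360° × (21 − 80)/365.25 = -58.152°, i.e. -58.152° + 360° = 301.848°.
sin δ = sin 23.44° × sin 301.848° = -0.33790, so δ = -19.749°.
cos h₀ = −tan(+6.8°) tan(-19.749°) = 0.0428, h₀ = 1.5280 rad.
Bracket: h₀ sin ϕ sin δ + cos ϕ cos δ sin h₀ = 1.5280×0.11840×-0.33790 + 0.99297×0.94118×0.99908 = -0.061131 + 0.933704 = 0.872573.
Q̄ = (S_0/π) × [bracket] = (1361/π) × 0.872573 = 378.0 W/m².

Q̄ ≈ 378 W/m²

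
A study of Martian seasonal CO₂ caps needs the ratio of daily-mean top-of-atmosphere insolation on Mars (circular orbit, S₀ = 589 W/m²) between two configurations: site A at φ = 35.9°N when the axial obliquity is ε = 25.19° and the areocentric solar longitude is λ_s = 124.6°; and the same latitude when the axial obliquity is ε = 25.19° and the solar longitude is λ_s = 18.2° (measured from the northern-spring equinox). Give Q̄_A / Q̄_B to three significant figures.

— Configuration A (φ=+35.9°):
sin δ = sin 25.19° × sin 124.6° = 0.35034, so δ = +20.508°.
cos H₀ = −tan(+35.9°) tan(+20.508°) = -0.2708, H₀ = 1.8450 rad.
Bracket: H₀ sin φ sin δ + cos φ cos δ sin H₀ = 1.8450×0.58637×0.35034 + 0.81004×0.93662×0.96264 = 0.379016 + 0.730355 = 1.109371.
Q̄ = (S₀/π) × [bracket] = (589/π) × 1.109371 = 207.99 W/m².
— Configuration B (φ=+35.9°):
Solar declination: sin δ = sin ε · sin λ_s = sin 25.19° × sin 18.2° = 0.13294, so δ = +7.639°.
cos H₀ = −tan(+35.9°) tan(+7.639°) = -0.0971, H₀ = 1.6680 rad.
Bracket: H₀ sin φ sin δ + cos φ cos δ sin H₀ = 1.6680×0.58637×0.13294 + 0.81004×0.99112×0.99528 = 0.130024 + 0.799057 = 0.929081.
Q̄ = (S₀/π) × [bracket] = (589/π) × 0.929081 = 174.19 W/m².
Ratio Q̄_A / Q̄_B = 207.99 / 174.19 = 1.194.

Q̄_A / Q̄_B ≈ 1.19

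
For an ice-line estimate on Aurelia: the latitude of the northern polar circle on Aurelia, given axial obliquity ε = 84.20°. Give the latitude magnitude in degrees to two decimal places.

5.80°

The polar circle is the lowest latitude that experiences at least one full rotation of continuous daylight at the northern-summer solstice; it lies at |φ| = 90° − ε = 90° − 84.20° = 5.80°.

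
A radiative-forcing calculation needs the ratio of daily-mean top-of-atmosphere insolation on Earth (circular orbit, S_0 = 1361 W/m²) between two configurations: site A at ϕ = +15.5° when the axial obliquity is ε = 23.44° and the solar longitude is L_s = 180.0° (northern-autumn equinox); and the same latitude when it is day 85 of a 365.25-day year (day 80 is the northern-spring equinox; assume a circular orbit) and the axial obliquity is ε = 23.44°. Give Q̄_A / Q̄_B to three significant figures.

— Configuration A (ϕ=+15.5°):
Solar declination: sin δ = sin ε · sin L_s = sin 23.44° × sin 180.0° = 0.00000, so δ = +0.000°.
cos h₀ = −tan(+15.5°) tan(+0.000°) = -0.0000, h₀ = 1.5708 rad.
Bracket: h₀ sin ϕ sin δ + cos ϕ cos δ sin h₀ = 1.5708×0.26724×0.00000 + 0.96363×1.00000×1.00000 = 0.000000 + 0.963630 = 0.963630.
Q̄ = (S_0/π) × [bracket] = (1361/π) × 0.963630 = 417.46 W/m².
— Configuration B (ϕ=+15.5°):
Solar longitude: L_s = 360° × (85 − 80)/365.25 = 4.928°.
sin δ = sin 23.44° × sin 4.928° = 0.03417, so δ = +1.958°.
cos h₀ = −tan(+15.5°) tan(+1.958°) = -0.0095, h₀ = 1.5803 rad.
Bracket: h₀ sin ϕ sin δ + cos ϕ cos δ sin h₀ = 1.5803×0.26724×0.03417 + 0.96363×0.99942×0.99996 = 0.014431 + 0.963033 = 0.977464.
Q̄ = (S_0/π) × [bracket] = (1361/π) × 0.977464 = 423.46 W/m².
Ratio Q̄_A / Q̄_B = 417.46 / 423.46 = 0.9858.

Q̄_A / Q̄_B ≈ 0.986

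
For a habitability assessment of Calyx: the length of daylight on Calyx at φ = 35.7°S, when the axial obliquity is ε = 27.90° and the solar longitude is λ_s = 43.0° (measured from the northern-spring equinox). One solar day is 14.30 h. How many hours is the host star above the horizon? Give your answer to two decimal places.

Solar declination: sin δ = sin ε · sin λ_s = sin 27.90° × sin 43.0° = 0.31913, so δ = +18.610°.
cos H₀ = −tan φ · tan δ = −tan(-35.7°) × tan(+18.610°) = 0.2420, so H₀ = 1.3264 rad = 76.00°.
Daylight = 2H₀/(2π) × 14.30 h = (1.3264/π) × 14.30 = 6.04 h.

6.04 h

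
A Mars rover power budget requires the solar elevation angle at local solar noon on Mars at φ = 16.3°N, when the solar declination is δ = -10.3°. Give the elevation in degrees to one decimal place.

63.4°

At local noon the hour angle is zero, so the zenith angle equals |φ − δ| = |+16.3° − (-10.300°)| = 26.600°.
Elevation = 90° − 26.600° = 63.4°.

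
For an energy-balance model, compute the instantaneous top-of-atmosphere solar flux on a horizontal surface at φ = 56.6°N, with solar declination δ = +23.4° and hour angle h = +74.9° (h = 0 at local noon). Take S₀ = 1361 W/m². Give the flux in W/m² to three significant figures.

630 W/m²

cos θ_z = sin φ sin δ + cos φ cos δ cos h = 0.331558 + 0.131609 = 0.463167.
Flux = S₀ · cos θ_z = 1361 × 0.463167 = 630.4 W/m².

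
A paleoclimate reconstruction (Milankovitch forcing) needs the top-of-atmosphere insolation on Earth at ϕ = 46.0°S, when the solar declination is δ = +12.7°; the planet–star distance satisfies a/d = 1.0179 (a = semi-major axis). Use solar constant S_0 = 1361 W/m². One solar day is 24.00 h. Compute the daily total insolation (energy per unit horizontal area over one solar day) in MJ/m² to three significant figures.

cos h₀ = −tan(-46.0°) tan(+12.700°) = 0.2334, h₀ = 1.3353 rad.
Bracket: h₀ sin ϕ sin δ + cos ϕ cos δ sin h₀ = 1.3353×-0.71934×0.21985 + 0.69466×0.97553×0.97239 = -0.211174 + 0.658951 = 0.447777.
Inverse-square distance factor (a/d)² = 1.0179² = 1.036120.
Q̄ = (S_0/π) × 1.036120 × [bracket] = (1361/π) × 1.036120 × 0.447777 = 200.99 W/m².
Daily total = Q̄ × 24.00 h × 3600 s/h = 200.99 × 24.00 × 3600 / 10⁶ = 17.37 MJ/m².

17.4 MJ/m²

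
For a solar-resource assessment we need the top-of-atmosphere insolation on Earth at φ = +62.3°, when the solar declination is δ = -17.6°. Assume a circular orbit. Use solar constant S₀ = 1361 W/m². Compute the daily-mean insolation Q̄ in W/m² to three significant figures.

Q̄ ≈ 46.0 W/m²

cos H₀ = −tan(+62.3°) tan(-17.600°) = 0.6042, H₀ = 0.9220 rad.
Bracket: H₀ sin φ sin δ + cos φ cos δ sin H₀ = 0.9220×0.88539×-0.30237 + 0.46484×0.95319×0.79682 = -0.246834 + 0.353056 = 0.106222.
Q̄ = (S₀/π) × [bracket] = (1361/π) × 0.106222 = 46.02 W/m².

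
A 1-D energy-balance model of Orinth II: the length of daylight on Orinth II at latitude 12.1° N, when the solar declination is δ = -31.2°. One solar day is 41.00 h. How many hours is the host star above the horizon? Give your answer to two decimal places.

18.80 h

cos H₀ = −tan φ · tan δ = −tan(+12.1°) × tan(-31.200°) = 0.1298, so H₀ = 1.4406 rad = 82.54°.
Daylight = 2H₀/(2π) × 41.00 h = (1.4406/π) × 41.00 = 18.80 h.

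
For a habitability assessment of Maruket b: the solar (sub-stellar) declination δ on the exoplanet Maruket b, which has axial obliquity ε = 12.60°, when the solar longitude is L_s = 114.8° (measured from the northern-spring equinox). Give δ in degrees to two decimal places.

δ = +11.42°

sin δ = sin ε · sin L_s = sin 12.60° × sin 114.8° = 0.198026.
δ = arcsin(0.198026) = +11.42°.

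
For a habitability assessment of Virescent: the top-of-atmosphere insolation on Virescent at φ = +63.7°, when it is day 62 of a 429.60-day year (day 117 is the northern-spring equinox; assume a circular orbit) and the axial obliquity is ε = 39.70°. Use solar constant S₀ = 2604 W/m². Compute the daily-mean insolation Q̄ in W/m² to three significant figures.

Q̄ ≈ 0.00 W/m²

Solar longitude: λ_s = 360° × (62 − 117)/429.60 = -46.089°, i.e. -46.089° + 360° = 313.911°.
sin δ = sin 39.70° × sin 313.911° = -0.46018, so δ = -27.399°.
cos H₀ = −tan(+63.7°) tan(-27.399°) = 1.0488 ≥ 1 ⇒ polar night, H₀ = 0 and Q̄ = 0.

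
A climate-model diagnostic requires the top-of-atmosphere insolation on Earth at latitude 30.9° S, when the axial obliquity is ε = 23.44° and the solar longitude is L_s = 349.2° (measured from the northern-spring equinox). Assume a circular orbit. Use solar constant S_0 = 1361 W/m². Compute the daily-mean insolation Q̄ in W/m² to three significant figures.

Q̄ ≈ 397 W/m²

Solar declination: sin δ = sin ε · sin L_s = sin 23.44° × sin 349.2° = -0.07454, so δ = -4.275°.
cos h₀ = −tan(-30.9°) tan(-4.275°) = -0.0447, h₀ = 1.6155 rad.
Bracket: h₀ sin ϕ sin δ + cos ϕ cos δ sin h₀ = 1.6155×-0.51354×-0.07454 + 0.85806×0.99722×0.99900 = 0.061840 + 0.854819 = 0.916659.
Q̄ = (S_0/π) × [bracket] = (1361/π) × 0.916659 = 397.1 W/m².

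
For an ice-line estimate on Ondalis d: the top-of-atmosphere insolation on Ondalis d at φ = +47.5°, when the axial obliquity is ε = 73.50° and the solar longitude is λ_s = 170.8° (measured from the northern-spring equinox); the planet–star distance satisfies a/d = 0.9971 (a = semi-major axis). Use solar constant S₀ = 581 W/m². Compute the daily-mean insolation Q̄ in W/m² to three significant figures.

Solar declination: sin δ = sin ε · sin λ_s = sin 73.50° × sin 170.8° = 0.15330, so δ = +8.818°.
cos H₀ = −tan(+47.5°) tan(+8.818°) = -0.1693, H₀ = 1.7409 rad.
Bracket: H₀ sin φ sin δ + cos φ cos δ sin H₀ = 1.7409×0.73728×0.15330 + 0.67559×0.98818×0.98557 = 0.196765 + 0.657971 = 0.854736.
Inverse-square distance factor (a/d)² = 0.9971² = 0.994208.
Q̄ = (S₀/π) × 0.994208 × [bracket] = (581/π) × 0.994208 × 0.854736 = 157.2 W/m².

Q̄ ≈ 157 W/m²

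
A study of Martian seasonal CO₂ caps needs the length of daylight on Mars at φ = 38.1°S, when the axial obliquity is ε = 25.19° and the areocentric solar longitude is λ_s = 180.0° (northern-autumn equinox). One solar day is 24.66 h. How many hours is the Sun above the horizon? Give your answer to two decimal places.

sin δ = sin 25.19° × sin 180.0° = 0.00000, so δ = +0.000°.
cos H₀ = −tan φ · tan δ = −tan(-38.1°) × tan(+0.000°) = 0.0000, so H₀ = 1.5708 rad = 90.00°.
Daylight = 2H₀/(2π) × 24.66 h = (1.5708/π) × 24.66 = 12.33 h.

12.33 h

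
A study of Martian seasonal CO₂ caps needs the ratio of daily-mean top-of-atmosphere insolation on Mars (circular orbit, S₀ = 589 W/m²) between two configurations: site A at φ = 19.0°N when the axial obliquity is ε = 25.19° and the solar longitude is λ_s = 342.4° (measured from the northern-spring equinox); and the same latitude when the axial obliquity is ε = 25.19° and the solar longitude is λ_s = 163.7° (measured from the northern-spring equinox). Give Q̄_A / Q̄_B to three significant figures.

Q̄_A / Q̄_B ≈ 0.872

— Configuration A (φ=+19.0°):
Solar declination: sin δ = sin ε · sin λ_s = sin 25.19° × sin 342.4° = -0.12870, so δ = -7.394°.
cos H₀ = −tan(+19.0°) tan(-7.394°) = 0.0447, H₀ = 1.5261 rad.
Bracket: H₀ sin φ sin δ + cos φ cos δ sin H₀ = 1.5261×0.32557×-0.12870 + 0.94552×0.99168×0.99900 = -0.063945 + 0.936716 = 0.872771.
Q̄ = (S₀/π) × [bracket] = (589/π) × 0.872771 = 163.63 W/m².
— Configuration B (φ=+19.0°):
Solar declination: sin δ = sin ε · sin λ_s = sin 25.19° × sin 163.7° = 0.11946, so δ = +6.861°.
cos H₀ = −tan(+19.0°) tan(+6.861°) = -0.0414, H₀ = 1.6122 rad.
Bracket: H₀ sin φ sin δ + cos φ cos δ sin H₀ = 1.6122×0.32557×0.11946 + 0.94552×0.99284×0.99914 = 0.062703 + 0.937943 = 1.000646.
Q̄ = (S₀/π) × [bracket] = (589/π) × 1.000646 = 187.61 W/m².
Ratio Q̄_A / Q̄_B = 163.63 / 187.61 = 0.8722.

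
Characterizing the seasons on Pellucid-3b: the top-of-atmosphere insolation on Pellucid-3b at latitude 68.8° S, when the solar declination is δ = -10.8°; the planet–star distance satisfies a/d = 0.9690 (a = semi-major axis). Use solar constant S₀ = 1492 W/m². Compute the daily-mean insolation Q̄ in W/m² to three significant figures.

Q̄ ≈ 300 W/m²

cos H₀ = −tan(-68.8°) tan(-10.800°) = -0.4918, H₀ = 2.0850 rad.
Bracket: H₀ sin φ sin δ + cos φ cos δ sin H₀ = 2.0850×-0.93232×-0.18738 + 0.36162×0.98229×0.87070 = 0.364246 + 0.309286 = 0.673532.
Inverse-square distance factor (a/d)² = 0.9690² = 0.938961.
Q̄ = (S₀/π) × 0.938961 × [bracket] = (1492/π) × 0.938961 × 0.673532 = 300.3 W/m².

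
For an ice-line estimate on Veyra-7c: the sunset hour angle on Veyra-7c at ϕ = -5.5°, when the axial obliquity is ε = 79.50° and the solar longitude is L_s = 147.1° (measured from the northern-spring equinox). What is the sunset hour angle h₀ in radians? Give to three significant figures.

Solar declination: sin δ = sin ε · sin L_s = sin 79.50° × sin 147.1° = 0.53408, so δ = +32.281°.
cos h₀ = −tan ϕ · tan δ = −tan(-5.5°) × tan(+32.281°) = 0.0608, so h₀ = 1.5099 rad = 86.51°.

h₀ = 1.51 rad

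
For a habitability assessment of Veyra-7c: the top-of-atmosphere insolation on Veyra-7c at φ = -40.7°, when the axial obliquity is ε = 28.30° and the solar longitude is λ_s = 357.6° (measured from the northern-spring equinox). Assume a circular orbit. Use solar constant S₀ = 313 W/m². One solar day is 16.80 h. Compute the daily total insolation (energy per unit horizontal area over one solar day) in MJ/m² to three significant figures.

Solar declination: sin δ = sin ε · sin λ_s = sin 28.30° × sin 357.6° = -0.01985, so δ = -1.138°.
cos H₀ = −tan(-40.7°) tan(-1.138°) = -0.0171, H₀ = 1.5879 rad.
Bracket: H₀ sin φ sin δ + cos φ cos δ sin H₀ = 1.5879×-0.65210×-0.01985 + 0.75813×0.99980×0.99985 = 0.020554 + 0.757865 = 0.778419.
Q̄ = (S₀/π) × [bracket] = (313/π) × 0.778419 = 77.555 W/m².
Daily total = Q̄ × 16.80 h × 3600 s/h = 77.555 × 16.80 × 3600 / 10⁶ = 4.691 MJ/m².

4.69 MJ/m²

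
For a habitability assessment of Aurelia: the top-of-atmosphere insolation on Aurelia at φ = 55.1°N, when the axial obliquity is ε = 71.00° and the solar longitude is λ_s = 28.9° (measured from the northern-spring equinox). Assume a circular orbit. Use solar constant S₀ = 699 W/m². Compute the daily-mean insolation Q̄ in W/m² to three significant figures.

Solar declination: sin δ = sin ε · sin λ_s = sin 71.00° × sin 28.9° = 0.45695, so δ = +27.191°.
cos H₀ = −tan(+55.1°) tan(+27.191°) = -0.7364, H₀ = 2.3985 rad.
Bracket: H₀ sin φ sin δ + cos φ cos δ sin H₀ = 2.3985×0.82015×0.45695 + 0.57215×0.88949×0.67654 = 0.898880 + 0.344306 = 1.243186.
Q̄ = (S₀/π) × [bracket] = (699/π) × 1.243186 = 276.6 W/m².

Q̄ ≈ 277 W/m²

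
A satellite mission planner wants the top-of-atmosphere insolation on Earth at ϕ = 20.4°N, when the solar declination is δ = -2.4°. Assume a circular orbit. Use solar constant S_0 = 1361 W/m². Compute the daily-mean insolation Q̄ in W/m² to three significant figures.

cos h₀ = −tan(+20.4°) tan(-2.400°) = 0.0156, h₀ = 1.5552 rad.
Bracket: h₀ sin ϕ sin δ + cos ϕ cos δ sin h₀ = 1.5552×0.34857×-0.04188 + 0.93728×0.99912×0.99988 = -0.022703 + 0.936343 = 0.913640.
Q̄ = (S_0/π) × [bracket] = (1361/π) × 0.913640 = 395.8 W/m².

Q̄ ≈ 396 W/m²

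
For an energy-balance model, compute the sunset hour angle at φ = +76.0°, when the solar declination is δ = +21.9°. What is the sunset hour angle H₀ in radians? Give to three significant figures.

H₀ = 3.14 rad

Sunrise equation: cos H₀ = −tan φ · tan δ = -1.6123 ≤ −1, so the Sun never sets (polar day) and H₀ = π.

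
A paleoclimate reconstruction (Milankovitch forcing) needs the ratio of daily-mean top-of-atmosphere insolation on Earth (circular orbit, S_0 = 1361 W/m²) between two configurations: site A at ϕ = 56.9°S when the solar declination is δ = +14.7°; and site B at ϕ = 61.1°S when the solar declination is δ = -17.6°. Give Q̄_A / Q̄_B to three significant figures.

Q̄_A / Q̄_B ≈ 0.249

— Configuration A (ϕ=-56.9°):
cos h₀ = −tan(-56.9°) tan(+14.700°) = 0.4024, h₀ = 1.1566 rad.
Bracket: h₀ sin ϕ sin δ + cos ϕ cos δ sin h₀ = 1.1566×-0.83772×0.25376 + 0.54610×0.96727×0.91545 = -0.245870 + 0.483565 = 0.237695.
Q̄ = (S_0/π) × [bracket] = (1361/π) × 0.237695 = 102.97 W/m².
— Configuration B (ϕ=-61.1°):
cos h₀ = −tan(-61.1°) tan(-17.600°) = -0.5746, h₀ = 2.1830 rad.
Bracket: h₀ sin ϕ sin δ + cos ϕ cos δ sin h₀ = 2.1830×-0.87546×-0.30237 + 0.48328×0.95319×0.81841 = 0.577868 + 0.377007 = 0.954875.
Q̄ = (S_0/π) × [bracket] = (1361/π) × 0.954875 = 413.67 W/m².
Ratio Q̄_A / Q̄_B = 102.97 / 413.67 = 0.2489.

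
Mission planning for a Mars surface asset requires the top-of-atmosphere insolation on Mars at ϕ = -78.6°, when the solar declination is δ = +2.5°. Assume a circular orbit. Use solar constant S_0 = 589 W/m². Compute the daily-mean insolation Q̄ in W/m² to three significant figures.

Q̄ ≈ 25.3 W/m²

cos h₀ = −tan(-78.6°) tan(+2.500°) = 0.2165, h₀ = 1.3525 rad.
Bracket: h₀ sin ϕ sin δ + cos ϕ cos δ sin h₀ = 1.3525×-0.98027×0.04362 + 0.19766×0.99905×0.97628 = -0.057832 + 0.192788 = 0.134956.
Q̄ = (S_0/π) × [bracket] = (589/π) × 0.134956 = 25.30 W/m².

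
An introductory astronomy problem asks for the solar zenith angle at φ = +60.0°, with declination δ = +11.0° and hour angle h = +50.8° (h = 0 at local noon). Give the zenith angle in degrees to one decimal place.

θ_z = 61.6°

cos θ_z = sin φ sin δ + cos φ cos δ cos h = 0.165245 + 0.310209 = 0.475454.
θ_z = arccos(0.475454) = 61.6°.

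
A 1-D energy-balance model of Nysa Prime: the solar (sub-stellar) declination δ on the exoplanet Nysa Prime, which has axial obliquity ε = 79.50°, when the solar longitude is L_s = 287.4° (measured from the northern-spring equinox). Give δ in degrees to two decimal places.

sin δ = sin ε · sin L_s = sin 79.50° × sin 287.4° = -0.938261.
δ = arcsin(-0.938261) = -69.76°.

δ = -69.76°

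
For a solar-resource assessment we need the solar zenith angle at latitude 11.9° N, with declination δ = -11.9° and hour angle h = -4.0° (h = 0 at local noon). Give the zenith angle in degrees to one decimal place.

cos θ_z = sin φ sin δ + cos φ cos δ cos h = -0.042520 + 0.955147 = 0.912627.
θ_z = arccos(0.912627) = 24.1°.

θ_z = 24.1°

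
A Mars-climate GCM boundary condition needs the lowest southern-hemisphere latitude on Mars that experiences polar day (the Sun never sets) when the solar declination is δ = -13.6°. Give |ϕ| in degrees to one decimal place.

|ϕ| = 76.4°

Polar day requires cos h₀ = −tan ϕ tan δ ≤ −1, i.e. tan ϕ tan δ ≥ 1.
The boundary is |tan ϕ| · |tan δ| = 1, so |ϕ| = 90° − |δ| = 90° − 13.6° = 76.4° in the southern hemisphere.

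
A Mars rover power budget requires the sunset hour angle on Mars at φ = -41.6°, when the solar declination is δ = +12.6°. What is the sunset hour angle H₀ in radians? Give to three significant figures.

cos H₀ = −tan φ · tan δ = −tan(-41.6°) × tan(+12.600°) = 0.1985, so H₀ = 1.3710 rad = 78.55°.

H₀ = 1.37 rad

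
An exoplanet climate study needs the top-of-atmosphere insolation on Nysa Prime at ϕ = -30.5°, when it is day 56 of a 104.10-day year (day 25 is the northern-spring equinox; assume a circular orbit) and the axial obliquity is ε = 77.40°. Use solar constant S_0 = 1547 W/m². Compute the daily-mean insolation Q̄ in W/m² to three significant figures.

Solar longitude: L_s = 360° × (56 − 25)/104.10 = 107.205°.
sin δ = sin 77.40° × sin 107.205° = 0.93225, so δ = +68.788°.
cos h₀ = −tan(-30.5°) tan(+68.788°) = 1.5177 ≥ 1 ⇒ polar night, h₀ = 0 and Q̄ = 0.

Q̄ ≈ 0.00 W/m²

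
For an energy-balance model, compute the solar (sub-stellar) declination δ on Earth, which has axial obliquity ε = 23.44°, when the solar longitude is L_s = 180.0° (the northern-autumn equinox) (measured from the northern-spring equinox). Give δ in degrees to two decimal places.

δ = +0.00°

sin δ = sin ε · sin L_s = sin 23.44° × sin 180.0° = 0.000000.
δ = arcsin(0.000000) = +0.00°.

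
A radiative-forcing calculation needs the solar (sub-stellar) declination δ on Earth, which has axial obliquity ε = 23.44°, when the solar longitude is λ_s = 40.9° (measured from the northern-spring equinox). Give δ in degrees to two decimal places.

sin δ = sin ε · sin λ_s = sin 23.44° × sin 40.9° = 0.260448.
δ = arcsin(0.260448) = +15.10°.

δ = +15.10°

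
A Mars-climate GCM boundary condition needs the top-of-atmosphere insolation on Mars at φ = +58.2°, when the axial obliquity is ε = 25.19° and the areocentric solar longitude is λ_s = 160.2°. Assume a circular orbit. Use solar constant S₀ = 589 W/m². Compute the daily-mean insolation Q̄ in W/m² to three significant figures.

sin δ = sin 25.19° × sin 160.2° = 0.14417, so δ = +8.289°.
cos H₀ = −tan(+58.2°) tan(+8.289°) = -0.2350, H₀ = 1.8080 rad.
Bracket: H₀ sin φ sin δ + cos φ cos δ sin H₀ = 1.8080×0.84989×0.14417 + 0.52696×0.98955×0.97200 = 0.221532 + 0.506853 = 0.728385.
Q̄ = (S₀/π) × [bracket] = (589/π) × 0.728385 = 136.6 W/m².

Q̄ ≈ 137 W/m²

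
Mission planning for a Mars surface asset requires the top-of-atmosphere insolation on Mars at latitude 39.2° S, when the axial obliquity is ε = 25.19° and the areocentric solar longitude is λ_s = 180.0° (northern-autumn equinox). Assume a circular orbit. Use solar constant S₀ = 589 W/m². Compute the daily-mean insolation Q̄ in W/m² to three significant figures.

sin δ = sin 25.19° × sin 180.0° = 0.00000, so δ = +0.000°.
cos H₀ = −tan(-39.2°) tan(+0.000°) = 0.0000, H₀ = 1.5708 rad.
Bracket: H₀ sin φ sin δ + cos φ cos δ sin H₀ = 1.5708×-0.63203×0.00000 + 0.77494×1.00000×1.00000 = -0.000000 + 0.774940 = 0.774940.
Q̄ = (S₀/π) × [bracket] = (589/π) × 0.774940 = 145.3 W/m².

Q̄ ≈ 145 W/m²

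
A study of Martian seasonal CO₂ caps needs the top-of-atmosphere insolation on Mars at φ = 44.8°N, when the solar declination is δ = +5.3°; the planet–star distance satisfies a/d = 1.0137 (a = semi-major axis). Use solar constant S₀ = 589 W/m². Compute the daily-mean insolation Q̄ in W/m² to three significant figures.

cos H₀ = −tan(+44.8°) tan(+5.300°) = -0.0921, H₀ = 1.6630 rad.
Bracket: H₀ sin φ sin δ + cos φ cos δ sin H₀ = 1.6630×0.70463×0.09237 + 0.70957×0.99572×0.99575 = 0.108239 + 0.703530 = 0.811769.
Inverse-square distance factor (a/d)² = 1.0137² = 1.027588.
Q̄ = (S₀/π) × 1.027588 × [bracket] = (589/π) × 1.027588 × 0.811769 = 156.4 W/m².

Q̄ ≈ 156 W/m²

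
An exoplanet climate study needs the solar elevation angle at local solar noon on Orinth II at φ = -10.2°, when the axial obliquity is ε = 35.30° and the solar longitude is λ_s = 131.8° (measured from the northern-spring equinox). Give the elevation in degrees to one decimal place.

Solar declination: sin δ = sin ε · sin λ_s = sin 35.30° × sin 131.8° = 0.43078, so δ = +25.517°.
At local noon the hour angle is zero, so the zenith angle equals |φ − δ| = |-10.2° − (+25.517°)| = 35.717°.
Elevation = 90° − 35.717° = 54.3°.

54.3°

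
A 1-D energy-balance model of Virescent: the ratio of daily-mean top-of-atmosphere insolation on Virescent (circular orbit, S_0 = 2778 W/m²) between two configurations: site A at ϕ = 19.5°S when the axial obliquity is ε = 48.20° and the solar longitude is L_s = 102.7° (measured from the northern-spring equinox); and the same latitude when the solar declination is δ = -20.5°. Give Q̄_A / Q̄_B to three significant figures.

— Configuration A (ϕ=-19.5°):
Solar declination: sin δ = sin ε · sin L_s = sin 48.20° × sin 102.7° = 0.72724, so δ = +46.655°.
cos h₀ = −tan(-19.5°) tan(+46.655°) = 0.3752, h₀ = 1.1862 rad.
Bracket: h₀ sin ϕ sin δ + cos ϕ cos δ sin h₀ = 1.1862×-0.33381×0.72724 + 0.94264×0.68639×0.92695 = -0.287962 + 0.599754 = 0.311792.
Q̄ = (S_0/π) × [bracket] = (2778/π) × 0.311792 = 275.71 W/m².
— Configuration B (ϕ=-19.5°):
cos h₀ = −tan(-19.5°) tan(-20.500°) = -0.1324, h₀ = 1.7036 rad.
Bracket: h₀ sin ϕ sin δ + cos ϕ cos δ sin h₀ = 1.7036×-0.33381×-0.35021 + 0.94264×0.93667×0.99120 = 0.199157 + 0.875173 = 1.074330.
Q̄ = (S_0/π) × [bracket] = (2778/π) × 1.074330 = 949.99 W/m².
Ratio Q̄_A / Q̄_B = 275.71 / 949.99 = 0.2902.

Q̄_A / Q̄_B ≈ 0.290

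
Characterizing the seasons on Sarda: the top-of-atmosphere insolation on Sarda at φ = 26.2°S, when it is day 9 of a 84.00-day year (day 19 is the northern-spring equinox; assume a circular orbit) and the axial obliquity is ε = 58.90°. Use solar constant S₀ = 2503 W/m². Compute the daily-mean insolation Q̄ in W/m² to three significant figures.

Solar longitude: λ_s = 360° × (9 − 19)/84.00 = -42.857°, i.e. -42.857° + 360° = 317.143°.
sin δ = sin 58.90° × sin 317.143° = -0.58241, so δ = -35.620°.
cos H₀ = −tan(-26.2°) tan(-35.620°) = -0.3525, H₀ = 1.9311 rad.
Bracket: H₀ sin φ sin δ + cos φ cos δ sin H₀ = 1.9311×-0.44151×-0.58241 + 0.89726×0.81290×0.93580 = 0.496563 + 0.682556 = 1.179119.
Q̄ = (S₀/π) × [bracket] = (2503/π) × 1.179119 = 939.4 W/m².

Q̄ ≈ 939 W/m²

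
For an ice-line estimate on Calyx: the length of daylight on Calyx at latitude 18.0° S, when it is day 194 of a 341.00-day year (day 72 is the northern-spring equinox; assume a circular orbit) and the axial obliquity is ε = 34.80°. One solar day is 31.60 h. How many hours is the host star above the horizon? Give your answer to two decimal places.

Solar longitude: λ_s = 360° × (194 − 72)/341.00 = 128.798°.
sin δ = sin 34.80° × sin 128.798° = 0.44479, so δ = +26.410°.
cos H₀ = −tan φ · tan δ = −tan(-18.0°) × tan(+26.410°) = 0.1614, so H₀ = 1.4087 rad = 80.71°.
Daylight = 2H₀/(2π) × 31.60 h = (1.4087/π) × 31.60 = 14.17 h.

14.17 h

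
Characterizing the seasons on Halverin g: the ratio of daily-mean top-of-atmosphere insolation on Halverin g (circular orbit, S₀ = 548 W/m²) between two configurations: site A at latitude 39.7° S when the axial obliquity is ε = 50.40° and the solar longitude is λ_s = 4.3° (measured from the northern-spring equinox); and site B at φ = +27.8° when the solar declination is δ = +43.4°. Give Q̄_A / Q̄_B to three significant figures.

Q̄_A / Q̄_B ≈ 0.579

— Configuration A (φ=-39.7°):
Solar declination: sin δ = sin ε · sin λ_s = sin 50.40° × sin 4.3° = 0.05777, so δ = +3.312°.
cos H₀ = −tan(-39.7°) tan(+3.312°) = 0.0480, H₀ = 1.5227 rad.
Bracket: H₀ sin φ sin δ + cos φ cos δ sin H₀ = 1.5227×-0.63877×0.05777 + 0.76940×0.99833×0.99885 = -0.056190 + 0.767232 = 0.711042.
Q̄ = (S₀/π) × [bracket] = (548/π) × 0.711042 = 124.03 W/m².
— Configuration B (φ=+27.8°):
cos H₀ = −tan(+27.8°) tan(+43.400°) = -0.4986, H₀ = 2.0928 rad.
Bracket: H₀ sin φ sin δ + cos φ cos δ sin H₀ = 2.0928×0.46639×0.68709 + 0.88458×0.72657×0.86684 = 0.670642 + 0.557126 = 1.227768.
Q̄ = (S₀/π) × [bracket] = (548/π) × 1.227768 = 214.16 W/m².
Ratio Q̄_A / Q̄_B = 124.03 / 214.16 = 0.5791.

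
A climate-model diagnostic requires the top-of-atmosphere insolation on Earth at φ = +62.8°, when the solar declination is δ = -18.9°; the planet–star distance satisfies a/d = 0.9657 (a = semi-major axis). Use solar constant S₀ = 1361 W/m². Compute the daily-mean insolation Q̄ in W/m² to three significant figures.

Q̄ ≈ 32.3 W/m²

cos H₀ = −tan(+62.8°) tan(-18.900°) = 0.6662, H₀ = 0.8417 rad.
Bracket: H₀ sin φ sin δ + cos φ cos δ sin H₀ = 0.8417×0.88942×-0.32392 + 0.45710×0.94609×0.74578 = -0.242495 + 0.322518 = 0.080023.
Inverse-square distance factor (a/d)² = 0.9657² = 0.932576.
Q̄ = (S₀/π) × 0.932576 × [bracket] = (1361/π) × 0.932576 × 0.080023 = 32.33 W/m².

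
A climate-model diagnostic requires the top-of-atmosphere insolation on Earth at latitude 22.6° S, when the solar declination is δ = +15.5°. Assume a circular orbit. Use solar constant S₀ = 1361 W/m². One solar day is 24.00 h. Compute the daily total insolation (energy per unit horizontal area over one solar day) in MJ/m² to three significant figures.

27.5 MJ/m²

cos H₀ = −tan(-22.6°) tan(+15.500°) = 0.1154, H₀ = 1.4551 rad.
Bracket: H₀ sin φ sin δ + cos φ cos δ sin H₀ = 1.4551×-0.38430×0.26724 + 0.92321×0.96363×0.99331 = -0.149439 + 0.883681 = 0.734242.
Q̄ = (S₀/π) × [bracket] = (1361/π) × 0.734242 = 318.09 W/m².
Daily total = Q̄ × 24.00 h × 3600 s/h = 318.09 × 24.00 × 3600 / 10⁶ = 27.48 MJ/m².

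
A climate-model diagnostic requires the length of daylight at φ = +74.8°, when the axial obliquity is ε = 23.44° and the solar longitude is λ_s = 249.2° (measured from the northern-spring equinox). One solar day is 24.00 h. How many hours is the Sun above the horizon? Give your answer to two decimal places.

Solar declination: sin δ = sin ε · sin λ_s = sin 23.44° × sin 249.2° = -0.37186, so δ = -21.831°.
cos H₀ = −tan φ · tan δ = 1.4744 ≥ 1, so the Sun never rises (polar night) and H₀ = 0.
Daylight = 2H₀/(2π) × 24.00 h = (0.0000/π) × 24.00 = 0.00 h.

0.00 h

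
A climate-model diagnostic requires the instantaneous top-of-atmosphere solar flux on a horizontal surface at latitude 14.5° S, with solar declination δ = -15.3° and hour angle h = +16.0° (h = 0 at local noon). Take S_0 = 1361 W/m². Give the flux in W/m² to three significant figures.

cos θ_z = sin ϕ sin δ + cos ϕ cos δ cos h = 0.066069 + 0.897659 = 0.963728.
Flux = S_0 · cos θ_z = 1361 × 0.963728 = 1312 W/m².

1.31e+03 W/m²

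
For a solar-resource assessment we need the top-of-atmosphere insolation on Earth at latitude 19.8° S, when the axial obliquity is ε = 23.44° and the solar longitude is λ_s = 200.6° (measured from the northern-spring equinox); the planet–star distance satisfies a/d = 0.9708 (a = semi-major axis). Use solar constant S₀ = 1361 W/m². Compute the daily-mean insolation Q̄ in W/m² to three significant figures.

Q̄ ≈ 411 W/m²

Solar declination: sin δ = sin ε · sin λ_s = sin 23.44° × sin 200.6° = -0.13996, so δ = -8.045°.
cos H₀ = −tan(-19.8°) tan(-8.045°) = -0.0509, H₀ = 1.6217 rad.
Bracket: H₀ sin φ sin δ + cos φ cos δ sin H₀ = 1.6217×-0.33874×-0.13996 + 0.94088×0.99016×0.99870 = 0.076885 + 0.930411 = 1.007296.
Inverse-square distance factor (a/d)² = 0.9708² = 0.942453.
Q̄ = (S₀/π) × 0.942453 × [bracket] = (1361/π) × 0.942453 × 1.007296 = 411.3 W/m².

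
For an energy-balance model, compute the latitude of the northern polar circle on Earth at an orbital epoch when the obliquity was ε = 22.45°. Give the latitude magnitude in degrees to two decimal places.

67.55°

The polar circle is the lowest latitude that experiences at least one full rotation of continuous daylight at the northern-summer solstice; it lies at |φ| = 90° − ε = 90° − 22.45° = 67.55°.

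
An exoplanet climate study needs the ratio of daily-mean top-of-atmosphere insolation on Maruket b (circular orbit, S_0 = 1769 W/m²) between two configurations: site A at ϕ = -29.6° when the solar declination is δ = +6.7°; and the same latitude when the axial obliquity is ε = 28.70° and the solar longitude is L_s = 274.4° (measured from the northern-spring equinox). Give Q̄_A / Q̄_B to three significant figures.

Q̄_A / Q̄_B ≈ 0.661

— Configuration A (ϕ=-29.6°):
cos h₀ = −tan(-29.6°) tan(+6.700°) = 0.0667, h₀ = 1.5040 rad.
Bracket: h₀ sin ϕ sin δ + cos ϕ cos δ sin h₀ = 1.5040×-0.49394×0.11667 + 0.86949×0.99317×0.99777 = -0.086672 + 0.861626 = 0.774954.
Q̄ = (S_0/π) × [bracket] = (1769/π) × 0.774954 = 436.37 W/m².
— Configuration B (ϕ=-29.6°):
Solar declination: sin δ = sin ε · sin L_s = sin 28.70° × sin 274.4° = -0.47881, so δ = -28.608°.
cos h₀ = −tan(-29.6°) tan(-28.608°) = -0.3098, h₀ = 1.8858 rad.
Bracket: h₀ sin ϕ sin δ + cos ϕ cos δ sin h₀ = 1.8858×-0.49394×-0.47881 + 0.86949×0.87792×0.95079 = 0.445998 + 0.725779 = 1.171777.
Q̄ = (S_0/π) × [bracket] = (1769/π) × 1.171777 = 659.82 W/m².
Ratio Q̄_A / Q̄_B = 436.37 / 659.82 = 0.6613.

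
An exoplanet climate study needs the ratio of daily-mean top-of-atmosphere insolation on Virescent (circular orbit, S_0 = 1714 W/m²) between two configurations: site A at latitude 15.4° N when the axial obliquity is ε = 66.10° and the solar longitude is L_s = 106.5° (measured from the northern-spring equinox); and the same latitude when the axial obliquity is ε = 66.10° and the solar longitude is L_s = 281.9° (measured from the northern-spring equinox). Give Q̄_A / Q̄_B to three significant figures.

Q̄_A / Q̄_B ≈ 7.12

— Configuration A (ϕ=+15.4°):
Solar declination: sin δ = sin ε · sin L_s = sin 66.10° × sin 106.5° = 0.87660, so δ = +61.235°.
cos h₀ = −tan(+15.4°) tan(+61.235°) = -0.5018, h₀ = 2.0964 rad.
Bracket: h₀ sin ϕ sin δ + cos ϕ cos δ sin h₀ = 2.0964×0.26556×0.87660 + 0.96410×0.48121×0.86500 = 0.488021 + 0.401303 = 0.889324.
Q̄ = (S_0/π) × [bracket] = (1714/π) × 0.889324 = 485.20 W/m².
— Configuration B (ϕ=+15.4°):
Solar declination: sin δ = sin ε · sin L_s = sin 66.10° × sin 281.9° = -0.89461, so δ = -63.458°.
cos h₀ = −tan(+15.4°) tan(-63.458°) = 0.5514, h₀ = 0.9867 rad.
Bracket: h₀ sin ϕ sin δ + cos ϕ cos δ sin h₀ = 0.9867×0.26556×-0.89461 + 0.96410×0.44686×0.83421 = -0.234413 + 0.359392 = 0.124979.
Q̄ = (S_0/π) × [bracket] = (1714/π) × 0.124979 = 68.186 W/m².
Ratio Q̄_A / Q̄_B = 485.20 / 68.186 = 7.116.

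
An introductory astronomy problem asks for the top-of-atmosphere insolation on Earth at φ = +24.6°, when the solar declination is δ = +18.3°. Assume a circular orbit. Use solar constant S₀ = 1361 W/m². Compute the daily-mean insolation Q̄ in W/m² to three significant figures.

cos H₀ = −tan(+24.6°) tan(+18.300°) = -0.1514, H₀ = 1.7228 rad.
Bracket: H₀ sin φ sin δ + cos φ cos δ sin H₀ = 1.7228×0.41628×0.31399 + 0.90924×0.94943×0.98847 = 0.225183 + 0.853306 = 1.078489.
Q̄ = (S₀/π) × [bracket] = (1361/π) × 1.078489 = 467.2 W/m².

Q̄ ≈ 467 W/m²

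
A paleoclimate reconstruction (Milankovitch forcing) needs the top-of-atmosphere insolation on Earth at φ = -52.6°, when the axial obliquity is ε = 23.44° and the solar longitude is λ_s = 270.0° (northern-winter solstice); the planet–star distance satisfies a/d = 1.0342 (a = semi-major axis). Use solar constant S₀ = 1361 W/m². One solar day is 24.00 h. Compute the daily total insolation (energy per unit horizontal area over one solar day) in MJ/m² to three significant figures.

Solar declination: sin δ = sin ε · sin λ_s = sin 23.44° × sin 270.0° = -0.39779, so δ = -23.440°.
cos H₀ = −tan(-52.6°) tan(-23.440°) = -0.5671, H₀ = 2.1738 rad.
Bracket: H₀ sin φ sin δ + cos φ cos δ sin H₀ = 2.1738×-0.79441×-0.39779 + 0.60738×0.91748×0.82366 = 0.686939 + 0.458992 = 1.145931.
Inverse-square distance factor (a/d)² = 1.0342² = 1.069570.
Q̄ = (S₀/π) × 1.069570 × [bracket] = (1361/π) × 1.069570 × 1.145931 = 530.98 W/m².
Daily total = Q̄ × 24.00 h × 3600 s/h = 530.98 × 24.00 × 3600 / 10⁶ = 45.88 MJ/m².

45.9 MJ/m²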